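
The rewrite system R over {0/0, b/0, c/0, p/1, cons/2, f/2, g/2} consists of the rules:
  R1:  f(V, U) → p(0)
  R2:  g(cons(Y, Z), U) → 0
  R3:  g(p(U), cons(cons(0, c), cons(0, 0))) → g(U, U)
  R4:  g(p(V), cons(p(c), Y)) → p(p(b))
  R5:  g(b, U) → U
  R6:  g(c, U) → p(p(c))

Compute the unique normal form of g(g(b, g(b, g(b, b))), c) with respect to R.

c

1. g(g(b, g(b, g(b, b))), c)  →  g(g(b, g(b, b)), c)   [R5 at 1]
2. g(g(b, g(b, b)), c)  →  g(g(b, b), c)   [R5 at 1]
3. g(g(b, b), c)  →  g(b, c)   [R5 at 1]
4. g(b, c)  →  c   [R5 at ε]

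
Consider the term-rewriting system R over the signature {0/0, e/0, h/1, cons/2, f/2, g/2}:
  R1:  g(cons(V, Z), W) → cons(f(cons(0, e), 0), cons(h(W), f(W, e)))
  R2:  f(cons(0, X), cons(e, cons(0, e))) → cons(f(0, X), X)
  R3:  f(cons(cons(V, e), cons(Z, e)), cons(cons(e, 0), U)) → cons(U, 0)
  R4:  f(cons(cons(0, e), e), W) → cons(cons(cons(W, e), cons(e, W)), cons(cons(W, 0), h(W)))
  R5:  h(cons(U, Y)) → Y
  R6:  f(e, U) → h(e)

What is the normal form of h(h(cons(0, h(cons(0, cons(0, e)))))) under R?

e

1. h(h(cons(0, h(cons(0, cons(0, e))))))  →  h(h(cons(0, cons(0, e))))   [R5 at 1]
2. h(h(cons(0, cons(0, e))))  →  h(cons(0, e))   [R5 at 1]
3. h(cons(0, e))  →  e   [R5 at ε]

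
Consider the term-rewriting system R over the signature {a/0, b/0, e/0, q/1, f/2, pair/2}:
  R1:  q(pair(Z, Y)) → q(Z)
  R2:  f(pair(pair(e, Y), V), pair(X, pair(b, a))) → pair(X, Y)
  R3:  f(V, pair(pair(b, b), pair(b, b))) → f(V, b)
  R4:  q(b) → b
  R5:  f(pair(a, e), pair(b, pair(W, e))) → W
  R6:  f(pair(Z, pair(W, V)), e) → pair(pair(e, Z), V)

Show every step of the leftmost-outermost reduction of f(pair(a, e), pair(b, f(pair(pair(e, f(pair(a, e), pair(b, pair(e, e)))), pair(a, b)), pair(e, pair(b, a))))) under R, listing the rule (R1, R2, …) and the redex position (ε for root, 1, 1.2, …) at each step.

1. f(pair(a, e), pair(b, f(pair(pair(e, f(pair(a, e), pair(b, pair(e, e)))), pair(a, b)), pair(e, pair(b, a)))))  →  f(pair(a, e), pair(b, pair(e, f(pair(a, e), pair(b, pair(e, e))))))   [R2 at 2.2]
2. f(pair(a, e), pair(b, pair(e, f(pair(a, e), pair(b, pair(e, e))))))  →  f(pair(a, e), pair(b, pair(e, e)))   [R5 at 2.2.2]
3. f(pair(a, e), pair(b, pair(e, e)))  →  e   [R5 at ε]

e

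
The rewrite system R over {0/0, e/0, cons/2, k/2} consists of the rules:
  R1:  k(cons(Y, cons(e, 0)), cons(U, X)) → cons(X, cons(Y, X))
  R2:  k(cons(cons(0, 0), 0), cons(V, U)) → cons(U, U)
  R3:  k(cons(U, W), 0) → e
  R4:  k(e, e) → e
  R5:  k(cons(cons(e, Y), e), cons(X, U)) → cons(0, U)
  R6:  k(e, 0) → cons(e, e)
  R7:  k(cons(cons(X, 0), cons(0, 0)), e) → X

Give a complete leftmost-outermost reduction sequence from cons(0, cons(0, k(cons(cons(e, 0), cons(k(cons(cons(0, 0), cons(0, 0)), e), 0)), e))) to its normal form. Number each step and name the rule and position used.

cons(0, cons(0, e))

1. cons(0, cons(0, k(cons(cons(e, 0), cons(k(cons(cons(0, 0), cons(0, 0)), e), 0)), e)))  →  cons(0, cons(0, k(cons(cons(e, 0), cons(0, 0)), e)))   [R7 at 2.2.1.2.1]
2. cons(0, cons(0, k(cons(cons(e, 0), cons(0, 0)), e)))  →  cons(0, cons(0, e))   [R7 at 2.2]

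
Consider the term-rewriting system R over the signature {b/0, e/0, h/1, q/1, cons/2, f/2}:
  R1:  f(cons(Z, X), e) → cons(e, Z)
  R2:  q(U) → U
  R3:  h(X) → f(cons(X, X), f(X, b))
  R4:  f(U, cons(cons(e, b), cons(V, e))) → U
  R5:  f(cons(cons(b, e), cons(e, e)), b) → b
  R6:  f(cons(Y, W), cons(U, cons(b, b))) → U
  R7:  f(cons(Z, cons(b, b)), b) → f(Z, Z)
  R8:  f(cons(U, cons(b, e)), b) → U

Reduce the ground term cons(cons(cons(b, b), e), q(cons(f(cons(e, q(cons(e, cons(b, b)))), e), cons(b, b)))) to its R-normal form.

1. cons(cons(cons(b, b), e), q(cons(f(cons(e, q(cons(e, cons(b, b)))), e), cons(b, b))))  →  cons(cons(cons(b, b), e), cons(f(cons(e, q(cons(e, cons(b, b)))), e), cons(b, b)))   [R2 at 2]
2. cons(cons(cons(b, b), e), cons(f(cons(e, q(cons(e, cons(b, b)))), e), cons(b, b)))  →  cons(cons(cons(b, b), e), cons(cons(e, e), cons(b, b)))   [R1 at 2.1]

cons(cons(cons(b, b), e), cons(cons(e, e), cons(b, b)))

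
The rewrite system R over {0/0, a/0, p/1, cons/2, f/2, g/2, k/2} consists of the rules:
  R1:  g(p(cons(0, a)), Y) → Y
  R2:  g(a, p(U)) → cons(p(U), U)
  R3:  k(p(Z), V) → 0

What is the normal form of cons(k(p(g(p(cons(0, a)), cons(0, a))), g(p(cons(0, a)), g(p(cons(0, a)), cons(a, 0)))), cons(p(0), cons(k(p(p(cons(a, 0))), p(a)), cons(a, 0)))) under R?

cons(0, cons(p(0), cons(0, cons(a, 0))))

1. cons(k(p(g(p(cons(0, a)), cons(0, a))), g(p(cons(0, a)), g(p(cons(0, a)), cons(a, 0)))), cons(p(0), cons(k(p(p(cons(a, 0))), p(a)), cons(a, 0))))  →  cons(0, cons(p(0), cons(k(p(p(cons(a, 0))), p(a)), cons(a, 0))))   [R3 at 1]
2. cons(0, cons(p(0), cons(k(p(p(cons(a, 0))), p(a)), cons(a, 0))))  →  cons(0, cons(p(0), cons(0, cons(a, 0))))   [R3 at 2.2.1]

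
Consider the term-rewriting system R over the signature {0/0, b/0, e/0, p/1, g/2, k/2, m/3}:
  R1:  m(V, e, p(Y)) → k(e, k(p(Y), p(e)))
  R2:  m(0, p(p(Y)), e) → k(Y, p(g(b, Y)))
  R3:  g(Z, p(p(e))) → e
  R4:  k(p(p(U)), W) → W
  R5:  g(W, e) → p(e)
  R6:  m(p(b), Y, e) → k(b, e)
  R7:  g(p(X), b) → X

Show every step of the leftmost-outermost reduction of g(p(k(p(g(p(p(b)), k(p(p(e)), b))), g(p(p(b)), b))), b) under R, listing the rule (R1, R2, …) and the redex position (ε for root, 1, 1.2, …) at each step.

1. g(p(k(p(g(p(p(b)), k(p(p(e)), b))), g(p(p(b)), b))), b)  →  k(p(g(p(p(b)), k(p(p(e)), b))), g(p(p(b)), b))   [R7 at ε]
2. k(p(g(p(p(b)), k(p(p(e)), b))), g(p(p(b)), b))  →  k(p(g(p(p(b)), b)), g(p(p(b)), b))   [R4 at 1.1.2]
3. k(p(g(p(p(b)), b)), g(p(p(b)), b))  →  k(p(p(b)), g(p(p(b)), b))   [R7 at 1.1]
4. k(p(p(b)), g(p(p(b)), b))  →  g(p(p(b)), b)   [R4 at ε]
5. g(p(p(b)), b)  →  p(b)   [R7 at ε]

p(b)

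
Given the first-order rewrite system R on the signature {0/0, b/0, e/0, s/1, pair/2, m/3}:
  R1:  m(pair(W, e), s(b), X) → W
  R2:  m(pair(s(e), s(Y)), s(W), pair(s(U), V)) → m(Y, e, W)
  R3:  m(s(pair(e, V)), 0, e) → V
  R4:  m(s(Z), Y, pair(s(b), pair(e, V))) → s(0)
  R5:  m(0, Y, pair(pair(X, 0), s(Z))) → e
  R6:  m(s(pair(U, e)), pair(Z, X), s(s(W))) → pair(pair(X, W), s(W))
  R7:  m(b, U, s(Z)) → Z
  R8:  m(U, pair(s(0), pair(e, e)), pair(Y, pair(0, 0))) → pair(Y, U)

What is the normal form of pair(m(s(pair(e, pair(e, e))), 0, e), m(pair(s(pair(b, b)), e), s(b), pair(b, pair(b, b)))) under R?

pair(pair(e, e), s(pair(b, b)))

1. pair(m(s(pair(e, pair(e, e))), 0, e), m(pair(s(pair(b, b)), e), s(b), pair(b, pair(b, b))))  →  pair(pair(e, e), m(pair(s(pair(b, b)), e), s(b), pair(b, pair(b, b))))   [R3 at 1]
2. pair(pair(e, e), m(pair(s(pair(b, b)), e), s(b), pair(b, pair(b, b))))  →  pair(pair(e, e), s(pair(b, b)))   [R1 at 2]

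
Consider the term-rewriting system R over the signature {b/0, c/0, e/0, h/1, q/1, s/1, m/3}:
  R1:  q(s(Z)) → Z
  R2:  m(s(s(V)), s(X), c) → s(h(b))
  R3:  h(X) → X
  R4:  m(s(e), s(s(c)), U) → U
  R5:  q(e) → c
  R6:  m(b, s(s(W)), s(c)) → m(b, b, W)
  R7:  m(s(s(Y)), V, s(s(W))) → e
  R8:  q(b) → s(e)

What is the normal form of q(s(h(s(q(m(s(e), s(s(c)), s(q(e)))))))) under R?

1. q(s(h(s(q(m(s(e), s(s(c)), s(q(e))))))))  →  h(s(q(m(s(e), s(s(c)), s(q(e))))))   [R1 at ε]
2. h(s(q(m(s(e), s(s(c)), s(q(e))))))  →  s(q(m(s(e), s(s(c)), s(q(e)))))   [R3 at ε]
3. s(q(m(s(e), s(s(c)), s(q(e)))))  →  s(q(s(q(e))))   [R4 at 1.1]
4. s(q(s(q(e))))  →  s(q(e))   [R1 at 1]
5. s(q(e))  →  s(c)   [R5 at 1]

s(c)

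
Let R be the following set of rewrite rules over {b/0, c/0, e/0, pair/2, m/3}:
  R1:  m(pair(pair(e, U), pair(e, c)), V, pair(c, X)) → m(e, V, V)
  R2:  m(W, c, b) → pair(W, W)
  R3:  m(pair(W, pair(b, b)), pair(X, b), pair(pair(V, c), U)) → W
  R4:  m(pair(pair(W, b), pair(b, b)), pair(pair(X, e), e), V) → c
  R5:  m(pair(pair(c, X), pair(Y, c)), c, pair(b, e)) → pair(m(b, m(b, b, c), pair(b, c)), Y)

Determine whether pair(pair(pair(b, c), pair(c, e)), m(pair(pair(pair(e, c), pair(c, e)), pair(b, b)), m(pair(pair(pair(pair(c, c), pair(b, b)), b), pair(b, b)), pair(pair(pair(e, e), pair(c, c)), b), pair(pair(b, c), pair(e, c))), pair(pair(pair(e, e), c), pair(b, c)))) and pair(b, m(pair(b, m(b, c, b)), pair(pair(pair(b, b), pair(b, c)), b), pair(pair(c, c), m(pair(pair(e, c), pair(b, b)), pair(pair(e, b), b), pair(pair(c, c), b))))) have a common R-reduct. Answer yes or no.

no — NF(t₁) = pair(pair(pair(b, c), pair(c, e)), pair(pair(e, c), pair(c, e))), NF(t₂) = pair(b, b)

Reduce t₁ = pair(pair(pair(b, c), pair(c, e)), m(pair(pair(pair(e, c), pair(c, e)), pair(b, b)), m(pair(pair(pair(pair(c, c), pair(b, b)), b), pair(b, b)), pair(pair(pair(e, e), pair(c, c)), b), pair(pair(b, c), pair(e, c))), pair(pair(pair(e, e), c), pair(b, c)))):
1. pair(pair(pair(b, c), pair(c, e)), m(pair(pair(pair(e, c), pair(c, e)), pair(b, b)), m(pair(pair(pair(pair(c, c), pair(b, b)), b), pair(b, b)), pair(pair(pair(e, e), pair(c, c)), b), pair(pair(b, c), pair(e, c))), pair(pair(pair(e, e), c), pair(b, c))))  →  pair(pair(pair(b, c), pair(c, e)), m(pair(pair(pair(e, c), pair(c, e)), pair(b, b)), pair(pair(pair(c, c), pair(b, b)), b), pair(pair(pair(e, e), c), pair(b, c))))   [R3 at 2.2]
2. pair(pair(pair(b, c), pair(c, e)), m(pair(pair(pair(e, c), pair(c, e)), pair(b, b)), pair(pair(pair(c, c), pair(b, b)), b), pair(pair(pair(e, e), c), pair(b, c))))  →  pair(pair(pair(b, c), pair(c, e)), pair(pair(e, c), pair(c, e)))   [R3 at 2]

Reduce t₂ = pair(b, m(pair(b, m(b, c, b)), pair(pair(pair(b, b), pair(b, c)), b), pair(pair(c, c), m(pair(pair(e, c), pair(b, b)), pair(pair(e, b), b), pair(pair(c, c), b))))):
1. pair(b, m(pair(b, m(b, c, b)), pair(pair(pair(b, b), pair(b, c)), b), pair(pair(c, c), m(pair(pair(e, c), pair(b, b)), pair(pair(e, b), b), pair(pair(c, c), b)))))  →  pair(b, m(pair(b, pair(b, b)), pair(pair(pair(b, b), pair(b, c)), b), pair(pair(c, c), m(pair(pair(e, c), pair(b, b)), pair(pair(e, b), b), pair(pair(c, c), b)))))   [R2 at 2.1.2]
2. pair(b, m(pair(b, pair(b, b)), pair(pair(pair(b, b), pair(b, c)), b), pair(pair(c, c), m(pair(pair(e, c), pair(b, b)), pair(pair(e, b), b), pair(pair(c, c), b)))))  →  pair(b, b)   [R3 at 2]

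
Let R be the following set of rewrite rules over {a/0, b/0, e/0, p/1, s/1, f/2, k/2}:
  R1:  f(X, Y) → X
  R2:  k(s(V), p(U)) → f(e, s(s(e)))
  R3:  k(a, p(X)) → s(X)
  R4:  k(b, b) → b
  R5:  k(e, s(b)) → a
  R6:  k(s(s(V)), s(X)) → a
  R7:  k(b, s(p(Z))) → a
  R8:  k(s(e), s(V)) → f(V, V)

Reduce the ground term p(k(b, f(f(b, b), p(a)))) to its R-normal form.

1. p(k(b, f(f(b, b), p(a))))  →  p(k(b, f(b, b)))   [R1 at 1.2]
2. p(k(b, f(b, b)))  →  p(k(b, b))   [R1 at 1.2]
3. p(k(b, b))  →  p(b)   [R4 at 1]

p(b)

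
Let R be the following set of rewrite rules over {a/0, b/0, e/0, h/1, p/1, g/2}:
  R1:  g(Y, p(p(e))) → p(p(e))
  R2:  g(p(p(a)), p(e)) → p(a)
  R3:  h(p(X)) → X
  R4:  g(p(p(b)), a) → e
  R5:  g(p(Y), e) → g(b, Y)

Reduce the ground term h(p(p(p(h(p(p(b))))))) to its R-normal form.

1. h(p(p(p(h(p(p(b)))))))  →  p(p(h(p(p(b)))))   [R3 at ε]
2. p(p(h(p(p(b)))))  →  p(p(p(b)))   [R3 at 1.1]

p(p(p(b)))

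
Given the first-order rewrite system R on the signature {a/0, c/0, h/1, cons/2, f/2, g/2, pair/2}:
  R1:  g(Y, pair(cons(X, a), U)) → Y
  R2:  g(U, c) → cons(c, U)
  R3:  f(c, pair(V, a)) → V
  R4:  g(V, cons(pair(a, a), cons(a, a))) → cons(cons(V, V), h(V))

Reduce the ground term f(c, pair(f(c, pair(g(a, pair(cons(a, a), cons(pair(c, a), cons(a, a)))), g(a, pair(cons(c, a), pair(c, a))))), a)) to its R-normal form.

1. f(c, pair(f(c, pair(g(a, pair(cons(a, a), cons(pair(c, a), cons(a, a)))), g(a, pair(cons(c, a), pair(c, a))))), a))  →  f(c, pair(g(a, pair(cons(a, a), cons(pair(c, a), cons(a, a)))), g(a, pair(cons(c, a), pair(c, a)))))   [R3 at ε]
2. f(c, pair(g(a, pair(cons(a, a), cons(pair(c, a), cons(a, a)))), g(a, pair(cons(c, a), pair(c, a)))))  →  f(c, pair(a, g(a, pair(cons(c, a), pair(c, a)))))   [R1 at 2.1]
3. f(c, pair(a, g(a, pair(cons(c, a), pair(c, a)))))  →  f(c, pair(a, a))   [R1 at 2.2]
4. f(c, pair(a, a))  →  a   [R3 at ε]

a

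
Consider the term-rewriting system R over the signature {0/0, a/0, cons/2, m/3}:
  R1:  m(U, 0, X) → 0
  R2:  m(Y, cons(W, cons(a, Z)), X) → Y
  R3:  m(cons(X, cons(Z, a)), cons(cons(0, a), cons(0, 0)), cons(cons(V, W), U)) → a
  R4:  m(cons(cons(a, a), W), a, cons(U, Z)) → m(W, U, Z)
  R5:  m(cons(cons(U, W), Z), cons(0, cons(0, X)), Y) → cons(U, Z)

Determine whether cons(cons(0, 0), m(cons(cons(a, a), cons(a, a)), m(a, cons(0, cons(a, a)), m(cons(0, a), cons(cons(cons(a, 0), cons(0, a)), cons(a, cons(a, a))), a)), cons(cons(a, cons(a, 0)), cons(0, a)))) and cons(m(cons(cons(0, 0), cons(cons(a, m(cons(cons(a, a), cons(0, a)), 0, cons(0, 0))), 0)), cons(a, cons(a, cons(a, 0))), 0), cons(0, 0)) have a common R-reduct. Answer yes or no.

no — NF(t₁) = cons(cons(0, 0), cons(a, a)), NF(t₂) = cons(cons(cons(0, 0), cons(cons(a, 0), 0)), cons(0, 0))

Reduce t₁ = cons(cons(0, 0), m(cons(cons(a, a), cons(a, a)), m(a, cons(0, cons(a, a)), m(cons(0, a), cons(cons(cons(a, 0), cons(0, a)), cons(a, cons(a, a))), a)), cons(cons(a, cons(a, 0)), cons(0, a)))):
1. cons(cons(0, 0), m(cons(cons(a, a), cons(a, a)), m(a, cons(0, cons(a, a)), m(cons(0, a), cons(cons(cons(a, 0), cons(0, a)), cons(a, cons(a, a))), a)), cons(cons(a, cons(a, 0)), cons(0, a))))  →  cons(cons(0, 0), m(cons(cons(a, a), cons(a, a)), a, cons(cons(a, cons(a, 0)), cons(0, a))))   [R2 at 2.2]
2. cons(cons(0, 0), m(cons(cons(a, a), cons(a, a)), a, cons(cons(a, cons(a, 0)), cons(0, a))))  →  cons(cons(0, 0), m(cons(a, a), cons(a, cons(a, 0)), cons(0, a)))   [R4 at 2]
3. cons(cons(0, 0), m(cons(a, a), cons(a, cons(a, 0)), cons(0, a)))  →  cons(cons(0, 0), cons(a, a))   [R2 at 2]

Reduce t₂ = cons(m(cons(cons(0, 0), cons(cons(a, m(cons(cons(a, a), cons(0, a)), 0, cons(0, 0))), 0)), cons(a, cons(a, cons(a, 0))), 0), cons(0, 0)):
1. cons(m(cons(cons(0, 0), cons(cons(a, m(cons(cons(a, a), cons(0, a)), 0, cons(0, 0))), 0)), cons(a, cons(a, cons(a, 0))), 0), cons(0, 0))  →  cons(cons(cons(0, 0), cons(cons(a, m(cons(cons(a, a), cons(0, a)), 0, cons(0, 0))), 0)), cons(0, 0))   [R2 at 1]
2. cons(cons(cons(0, 0), cons(cons(a, m(cons(cons(a, a), cons(0, a)), 0, cons(0, 0))), 0)), cons(0, 0))  →  cons(cons(cons(0, 0), cons(cons(a, 0), 0)), cons(0, 0))   [R1 at 1.2.1.2]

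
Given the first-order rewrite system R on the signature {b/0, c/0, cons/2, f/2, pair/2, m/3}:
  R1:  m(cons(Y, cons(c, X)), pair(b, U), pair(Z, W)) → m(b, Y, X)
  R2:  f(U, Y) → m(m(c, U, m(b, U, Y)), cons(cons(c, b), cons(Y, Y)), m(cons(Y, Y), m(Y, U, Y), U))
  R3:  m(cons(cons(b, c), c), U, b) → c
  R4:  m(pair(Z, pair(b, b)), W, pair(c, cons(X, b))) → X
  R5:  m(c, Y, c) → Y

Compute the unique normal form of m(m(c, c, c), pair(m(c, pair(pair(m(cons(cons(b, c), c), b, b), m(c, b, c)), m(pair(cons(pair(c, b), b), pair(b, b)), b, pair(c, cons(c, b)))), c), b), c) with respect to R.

pair(pair(pair(c, b), c), b)

1. m(m(c, c, c), pair(m(c, pair(pair(m(cons(cons(b, c), c), b, b), m(c, b, c)), m(pair(cons(pair(c, b), b), pair(b, b)), b, pair(c, cons(c, b)))), c), b), c)  →  m(c, pair(m(c, pair(pair(m(cons(cons(b, c), c), b, b), m(c, b, c)), m(pair(cons(pair(c, b), b), pair(b, b)), b, pair(c, cons(c, b)))), c), b), c)   [R5 at 1]
2. m(c, pair(m(c, pair(pair(m(cons(cons(b, c), c), b, b), m(c, b, c)), m(pair(cons(pair(c, b), b), pair(b, b)), b, pair(c, cons(c, b)))), c), b), c)  →  pair(m(c, pair(pair(m(cons(cons(b, c), c), b, b), m(c, b, c)), m(pair(cons(pair(c, b), b), pair(b, b)), b, pair(c, cons(c, b)))), c), b)   [R5 at ε]
3. pair(m(c, pair(pair(m(cons(cons(b, c), c), b, b), m(c, b, c)), m(pair(cons(pair(c, b), b), pair(b, b)), b, pair(c, cons(c, b)))), c), b)  →  pair(pair(pair(m(cons(cons(b, c), c), b, b), m(c, b, c)), m(pair(cons(pair(c, b), b), pair(b, b)), b, pair(c, cons(c, b)))), b)   [R5 at 1]
4. pair(pair(pair(m(cons(cons(b, c), c), b, b), m(c, b, c)), m(pair(cons(pair(c, b), b), pair(b, b)), b, pair(c, cons(c, b)))), b)  →  pair(pair(pair(c, m(c, b, c)), m(pair(cons(pair(c, b), b), pair(b, b)), b, pair(c, cons(c, b)))), b)   [R3 at 1.1.1]
5. pair(pair(pair(c, m(c, b, c)), m(pair(cons(pair(c, b), b), pair(b, b)), b, pair(c, cons(c, b)))), b)  →  pair(pair(pair(c, b), m(pair(cons(pair(c, b), b), pair(b, b)), b, pair(c, cons(c, b)))), b)   [R5 at 1.1.2]
6. pair(pair(pair(c, b), m(pair(cons(pair(c, b), b), pair(b, b)), b, pair(c, cons(c, b)))), b)  →  pair(pair(pair(c, b), c), b)   [R4 at 1.2]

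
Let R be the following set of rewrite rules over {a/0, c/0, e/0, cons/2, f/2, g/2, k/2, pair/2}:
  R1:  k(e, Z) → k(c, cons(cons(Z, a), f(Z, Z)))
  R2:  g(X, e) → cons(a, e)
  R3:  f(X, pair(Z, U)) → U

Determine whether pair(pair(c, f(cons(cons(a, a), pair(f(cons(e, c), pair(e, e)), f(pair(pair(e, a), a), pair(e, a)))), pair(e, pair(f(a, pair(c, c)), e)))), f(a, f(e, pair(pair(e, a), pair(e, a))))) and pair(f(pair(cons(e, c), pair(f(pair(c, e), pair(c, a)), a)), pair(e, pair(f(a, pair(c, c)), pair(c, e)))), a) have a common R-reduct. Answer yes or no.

yes — NF(t₁) = pair(pair(c, pair(c, e)), a), NF(t₂) = pair(pair(c, pair(c, e)), a)

Reduce t₁ = pair(pair(c, f(cons(cons(a, a), pair(f(cons(e, c), pair(e, e)), f(pair(pair(e, a), a), pair(e, a)))), pair(e, pair(f(a, pair(c, c)), e)))), f(a, f(e, pair(pair(e, a), pair(e, a))))):
1. pair(pair(c, f(cons(cons(a, a), pair(f(cons(e, c), pair(e, e)), f(pair(pair(e, a), a), pair(e, a)))), pair(e, pair(f(a, pair(c, c)), e)))), f(a, f(e, pair(pair(e, a), pair(e, a)))))  →  pair(pair(c, pair(f(a, pair(c, c)), e)), f(a, f(e, pair(pair(e, a), pair(e, a)))))   [R3 at 1.2]
2. pair(pair(c, pair(f(a, pair(c, c)), e)), f(a, f(e, pair(pair(e, a), pair(e, a)))))  →  pair(pair(c, pair(c, e)), f(a, f(e, pair(pair(e, a), pair(e, a)))))   [R3 at 1.2.1]
3. pair(pair(c, pair(c, e)), f(a, f(e, pair(pair(e, a), pair(e, a)))))  →  pair(pair(c, pair(c, e)), f(a, pair(e, a)))   [R3 at 2.2]
4. pair(pair(c, pair(c, e)), f(a, pair(e, a)))  →  pair(pair(c, pair(c, e)), a)   [R3 at 2]

Reduce t₂ = pair(f(pair(cons(e, c), pair(f(pair(c, e), pair(c, a)), a)), pair(e, pair(f(a, pair(c, c)), pair(c, e)))), a):
1. pair(f(pair(cons(e, c), pair(f(pair(c, e), pair(c, a)), a)), pair(e, pair(f(a, pair(c, c)), pair(c, e)))), a)  →  pair(pair(f(a, pair(c, c)), pair(c, e)), a)   [R3 at 1]
2. pair(pair(f(a, pair(c, c)), pair(c, e)), a)  →  pair(pair(c, pair(c, e)), a)   [R3 at 1.1]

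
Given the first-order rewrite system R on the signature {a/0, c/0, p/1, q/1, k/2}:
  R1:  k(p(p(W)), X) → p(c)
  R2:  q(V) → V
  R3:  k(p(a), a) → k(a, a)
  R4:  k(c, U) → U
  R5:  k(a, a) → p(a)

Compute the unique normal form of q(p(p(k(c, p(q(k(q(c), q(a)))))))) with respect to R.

p(p(p(a)))

1. q(p(p(k(c, p(q(k(q(c), q(a))))))))  →  p(p(k(c, p(q(k(q(c), q(a)))))))   [R2 at ε]
2. p(p(k(c, p(q(k(q(c), q(a)))))))  →  p(p(p(q(k(q(c), q(a))))))   [R4 at 1.1]
3. p(p(p(q(k(q(c), q(a))))))  →  p(p(p(k(q(c), q(a)))))   [R2 at 1.1.1]
4. p(p(p(k(q(c), q(a)))))  →  p(p(p(k(c, q(a)))))   [R2 at 1.1.1.1]
5. p(p(p(k(c, q(a)))))  →  p(p(p(q(a))))   [R4 at 1.1.1]
6. p(p(p(q(a))))  →  p(p(p(a)))   [R2 at 1.1.1]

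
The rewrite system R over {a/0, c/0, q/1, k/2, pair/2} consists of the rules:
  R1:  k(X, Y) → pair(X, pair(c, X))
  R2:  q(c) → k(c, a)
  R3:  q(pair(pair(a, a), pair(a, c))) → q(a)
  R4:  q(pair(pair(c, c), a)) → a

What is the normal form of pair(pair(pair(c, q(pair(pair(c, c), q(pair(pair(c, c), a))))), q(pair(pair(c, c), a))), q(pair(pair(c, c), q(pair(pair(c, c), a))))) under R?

1. pair(pair(pair(c, q(pair(pair(c, c), q(pair(pair(c, c), a))))), q(pair(pair(c, c), a))), q(pair(pair(c, c), q(pair(pair(c, c), a)))))  →  pair(pair(pair(c, q(pair(pair(c, c), a))), q(pair(pair(c, c), a))), q(pair(pair(c, c), q(pair(pair(c, c), a)))))   [R4 at 1.1.2.1.2]
2. pair(pair(pair(c, q(pair(pair(c, c), a))), q(pair(pair(c, c), a))), q(pair(pair(c, c), q(pair(pair(c, c), a)))))  →  pair(pair(pair(c, a), q(pair(pair(c, c), a))), q(pair(pair(c, c), q(pair(pair(c, c), a)))))   [R4 at 1.1.2]
3. pair(pair(pair(c, a), q(pair(pair(c, c), a))), q(pair(pair(c, c), q(pair(pair(c, c), a)))))  →  pair(pair(pair(c, a), a), q(pair(pair(c, c), q(pair(pair(c, c), a)))))   [R4 at 1.2]
4. pair(pair(pair(c, a), a), q(pair(pair(c, c), q(pair(pair(c, c), a)))))  →  pair(pair(pair(c, a), a), q(pair(pair(c, c), a)))   [R4 at 2.1.2]
5. pair(pair(pair(c, a), a), q(pair(pair(c, c), a)))  →  pair(pair(pair(c, a), a), a)   [R4 at 2]

pair(pair(pair(c, a), a), a)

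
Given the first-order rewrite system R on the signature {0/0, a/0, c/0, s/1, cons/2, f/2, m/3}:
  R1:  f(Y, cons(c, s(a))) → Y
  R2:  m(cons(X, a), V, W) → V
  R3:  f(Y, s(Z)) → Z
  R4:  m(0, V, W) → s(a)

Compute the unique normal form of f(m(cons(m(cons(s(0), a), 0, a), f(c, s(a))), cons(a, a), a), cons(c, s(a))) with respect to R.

cons(a, a)

1. f(m(cons(m(cons(s(0), a), 0, a), f(c, s(a))), cons(a, a), a), cons(c, s(a)))  →  m(cons(m(cons(s(0), a), 0, a), f(c, s(a))), cons(a, a), a)   [R1 at ε]
2. m(cons(m(cons(s(0), a), 0, a), f(c, s(a))), cons(a, a), a)  →  m(cons(0, f(c, s(a))), cons(a, a), a)   [R2 at 1.1]
3. m(cons(0, f(c, s(a))), cons(a, a), a)  →  m(cons(0, a), cons(a, a), a)   [R3 at 1.2]
4. m(cons(0, a), cons(a, a), a)  →  cons(a, a)   [R2 at ε]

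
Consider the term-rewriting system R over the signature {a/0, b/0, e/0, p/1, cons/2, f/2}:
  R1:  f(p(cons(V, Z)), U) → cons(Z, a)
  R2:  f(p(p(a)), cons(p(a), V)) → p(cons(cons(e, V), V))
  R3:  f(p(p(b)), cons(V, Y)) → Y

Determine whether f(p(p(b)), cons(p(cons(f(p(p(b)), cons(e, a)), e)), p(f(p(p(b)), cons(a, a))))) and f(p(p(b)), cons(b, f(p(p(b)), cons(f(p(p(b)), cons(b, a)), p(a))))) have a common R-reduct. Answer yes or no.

Reduce t₁ = f(p(p(b)), cons(p(cons(f(p(p(b)), cons(e, a)), e)), p(f(p(p(b)), cons(a, a))))):
1. f(p(p(b)), cons(p(cons(f(p(p(b)), cons(e, a)), e)), p(f(p(p(b)), cons(a, a)))))  →  p(f(p(p(b)), cons(a, a)))   [R3 at ε]
2. p(f(p(p(b)), cons(a, a)))  →  p(a)   [R3 at 1]

Reduce t₂ = f(p(p(b)), cons(b, f(p(p(b)), cons(f(p(p(b)), cons(b, a)), p(a))))):
1. f(p(p(b)), cons(b, f(p(p(b)), cons(f(p(p(b)), cons(b, a)), p(a)))))  →  f(p(p(b)), cons(f(p(p(b)), cons(b, a)), p(a)))   [R3 at ε]
2. f(p(p(b)), cons(f(p(p(b)), cons(b, a)), p(a)))  →  p(a)   [R3 at ε]

yes — NF(t₁) = p(a), NF(t₂) = p(a)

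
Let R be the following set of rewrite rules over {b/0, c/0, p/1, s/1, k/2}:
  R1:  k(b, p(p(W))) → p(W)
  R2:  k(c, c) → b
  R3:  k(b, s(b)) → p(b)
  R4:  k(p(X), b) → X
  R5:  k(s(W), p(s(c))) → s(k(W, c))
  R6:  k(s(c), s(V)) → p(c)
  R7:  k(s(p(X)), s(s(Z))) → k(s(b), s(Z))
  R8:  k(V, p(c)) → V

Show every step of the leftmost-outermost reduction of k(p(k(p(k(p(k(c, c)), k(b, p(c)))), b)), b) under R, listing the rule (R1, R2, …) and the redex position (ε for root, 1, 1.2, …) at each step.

1. k(p(k(p(k(p(k(c, c)), k(b, p(c)))), b)), b)  →  k(p(k(p(k(c, c)), k(b, p(c)))), b)   [R4 at ε]
2. k(p(k(p(k(c, c)), k(b, p(c)))), b)  →  k(p(k(c, c)), k(b, p(c)))   [R4 at ε]
3. k(p(k(c, c)), k(b, p(c)))  →  k(p(b), k(b, p(c)))   [R2 at 1.1]
4. k(p(b), k(b, p(c)))  →  k(p(b), b)   [R8 at 2]
5. k(p(b), b)  →  b   [R4 at ε]

b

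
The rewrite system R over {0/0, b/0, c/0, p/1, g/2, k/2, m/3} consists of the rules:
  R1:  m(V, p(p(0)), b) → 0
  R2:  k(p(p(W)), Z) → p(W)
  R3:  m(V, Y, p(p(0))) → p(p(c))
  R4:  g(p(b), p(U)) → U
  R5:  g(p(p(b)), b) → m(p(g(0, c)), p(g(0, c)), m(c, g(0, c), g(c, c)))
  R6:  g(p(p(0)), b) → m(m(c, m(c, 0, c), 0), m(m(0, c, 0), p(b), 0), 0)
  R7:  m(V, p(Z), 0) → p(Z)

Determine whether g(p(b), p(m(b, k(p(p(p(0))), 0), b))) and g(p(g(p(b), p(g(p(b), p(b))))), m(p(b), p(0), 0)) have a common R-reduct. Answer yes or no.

Reduce t₁ = g(p(b), p(m(b, k(p(p(p(0))), 0), b))):
1. g(p(b), p(m(b, k(p(p(p(0))), 0), b)))  →  m(b, k(p(p(p(0))), 0), b)   [R4 at ε]
2. m(b, k(p(p(p(0))), 0), b)  →  m(b, p(p(0)), b)   [R2 at 2]
3. m(b, p(p(0)), b)  →  0   [R1 at ε]

Reduce t₂ = g(p(g(p(b), p(g(p(b), p(b))))), m(p(b), p(0), 0)):
1. g(p(g(p(b), p(g(p(b), p(b))))), m(p(b), p(0), 0))  →  g(p(g(p(b), p(b))), m(p(b), p(0), 0))   [R4 at 1.1]
2. g(p(g(p(b), p(b))), m(p(b), p(0), 0))  →  g(p(b), m(p(b), p(0), 0))   [R4 at 1.1]
3. g(p(b), m(p(b), p(0), 0))  →  g(p(b), p(0))   [R7 at 2]
4. g(p(b), p(0))  →  0   [R4 at ε]

yes — NF(t₁) = 0, NF(t₂) = 0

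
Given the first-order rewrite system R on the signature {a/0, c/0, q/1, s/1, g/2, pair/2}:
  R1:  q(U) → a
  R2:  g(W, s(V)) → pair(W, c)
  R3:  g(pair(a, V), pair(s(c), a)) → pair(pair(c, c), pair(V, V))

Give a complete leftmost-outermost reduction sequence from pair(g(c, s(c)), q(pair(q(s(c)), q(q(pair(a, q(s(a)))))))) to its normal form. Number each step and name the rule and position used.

pair(pair(c, c), a)

1. pair(g(c, s(c)), q(pair(q(s(c)), q(q(pair(a, q(s(a))))))))  →  pair(pair(c, c), q(pair(q(s(c)), q(q(pair(a, q(s(a))))))))   [R2 at 1]
2. pair(pair(c, c), q(pair(q(s(c)), q(q(pair(a, q(s(a))))))))  →  pair(pair(c, c), a)   [R1 at 2]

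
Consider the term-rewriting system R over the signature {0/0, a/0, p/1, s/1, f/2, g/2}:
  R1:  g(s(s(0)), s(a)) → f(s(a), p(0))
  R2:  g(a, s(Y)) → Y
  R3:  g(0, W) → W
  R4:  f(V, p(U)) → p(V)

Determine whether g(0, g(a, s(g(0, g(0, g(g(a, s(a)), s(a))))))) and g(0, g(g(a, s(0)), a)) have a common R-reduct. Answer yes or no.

Reduce t₁ = g(0, g(a, s(g(0, g(0, g(g(a, s(a)), s(a))))))):
1. g(0, g(a, s(g(0, g(0, g(g(a, s(a)), s(a)))))))  →  g(a, s(g(0, g(0, g(g(a, s(a)), s(a))))))   [R3 at ε]
2. g(a, s(g(0, g(0, g(g(a, s(a)), s(a))))))  →  g(0, g(0, g(g(a, s(a)), s(a))))   [R2 at ε]
3. g(0, g(0, g(g(a, s(a)), s(a))))  →  g(0, g(g(a, s(a)), s(a)))   [R3 at ε]
4. g(0, g(g(a, s(a)), s(a)))  →  g(g(a, s(a)), s(a))   [R3 at ε]
5. g(g(a, s(a)), s(a))  →  g(a, s(a))   [R2 at 1]
6. g(a, s(a))  →  a   [R2 at ε]

Reduce t₂ = g(0, g(g(a, s(0)), a)):
1. g(0, g(g(a, s(0)), a))  →  g(g(a, s(0)), a)   [R3 at ε]
2. g(g(a, s(0)), a)  →  g(0, a)   [R2 at 1]
3. g(0, a)  →  a   [R3 at ε]

yes — NF(t₁) = a, NF(t₂) = a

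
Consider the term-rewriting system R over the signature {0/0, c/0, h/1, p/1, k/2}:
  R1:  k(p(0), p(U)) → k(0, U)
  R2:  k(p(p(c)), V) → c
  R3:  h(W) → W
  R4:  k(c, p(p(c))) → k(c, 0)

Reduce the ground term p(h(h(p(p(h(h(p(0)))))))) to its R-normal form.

1. p(h(h(p(p(h(h(p(0))))))))  →  p(h(p(p(h(h(p(0)))))))   [R3 at 1]
2. p(h(p(p(h(h(p(0)))))))  →  p(p(p(h(h(p(0))))))   [R3 at 1]
3. p(p(p(h(h(p(0))))))  →  p(p(p(h(p(0)))))   [R3 at 1.1.1]
4. p(p(p(h(p(0)))))  →  p(p(p(p(0))))   [R3 at 1.1.1]

p(p(p(p(0))))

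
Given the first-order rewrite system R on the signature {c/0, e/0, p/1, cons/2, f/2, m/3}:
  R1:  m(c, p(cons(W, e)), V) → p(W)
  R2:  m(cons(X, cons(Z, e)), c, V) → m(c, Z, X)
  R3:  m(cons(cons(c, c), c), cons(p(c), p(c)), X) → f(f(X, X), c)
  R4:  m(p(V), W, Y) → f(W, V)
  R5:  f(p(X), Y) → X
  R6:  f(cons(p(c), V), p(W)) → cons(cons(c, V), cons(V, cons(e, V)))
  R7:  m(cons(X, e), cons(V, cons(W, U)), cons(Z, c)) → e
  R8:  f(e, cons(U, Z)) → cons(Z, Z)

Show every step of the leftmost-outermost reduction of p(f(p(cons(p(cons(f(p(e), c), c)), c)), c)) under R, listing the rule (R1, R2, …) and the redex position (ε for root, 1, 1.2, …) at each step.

p(cons(p(cons(e, c)), c))

1. p(f(p(cons(p(cons(f(p(e), c), c)), c)), c))  →  p(cons(p(cons(f(p(e), c), c)), c))   [R5 at 1]
2. p(cons(p(cons(f(p(e), c), c)), c))  →  p(cons(p(cons(e, c)), c))   [R5 at 1.1.1.1]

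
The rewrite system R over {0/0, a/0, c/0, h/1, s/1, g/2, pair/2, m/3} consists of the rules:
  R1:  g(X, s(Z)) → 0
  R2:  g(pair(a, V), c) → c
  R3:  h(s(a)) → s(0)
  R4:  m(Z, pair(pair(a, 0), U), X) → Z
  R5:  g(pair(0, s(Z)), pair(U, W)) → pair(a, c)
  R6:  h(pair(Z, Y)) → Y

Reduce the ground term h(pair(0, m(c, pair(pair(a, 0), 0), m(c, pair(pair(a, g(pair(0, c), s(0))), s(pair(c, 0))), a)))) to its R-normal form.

1. h(pair(0, m(c, pair(pair(a, 0), 0), m(c, pair(pair(a, g(pair(0, c), s(0))), s(pair(c, 0))), a))))  →  m(c, pair(pair(a, 0), 0), m(c, pair(pair(a, g(pair(0, c), s(0))), s(pair(c, 0))), a))   [R6 at ε]
2. m(c, pair(pair(a, 0), 0), m(c, pair(pair(a, g(pair(0, c), s(0))), s(pair(c, 0))), a))  →  c   [R4 at ε]

c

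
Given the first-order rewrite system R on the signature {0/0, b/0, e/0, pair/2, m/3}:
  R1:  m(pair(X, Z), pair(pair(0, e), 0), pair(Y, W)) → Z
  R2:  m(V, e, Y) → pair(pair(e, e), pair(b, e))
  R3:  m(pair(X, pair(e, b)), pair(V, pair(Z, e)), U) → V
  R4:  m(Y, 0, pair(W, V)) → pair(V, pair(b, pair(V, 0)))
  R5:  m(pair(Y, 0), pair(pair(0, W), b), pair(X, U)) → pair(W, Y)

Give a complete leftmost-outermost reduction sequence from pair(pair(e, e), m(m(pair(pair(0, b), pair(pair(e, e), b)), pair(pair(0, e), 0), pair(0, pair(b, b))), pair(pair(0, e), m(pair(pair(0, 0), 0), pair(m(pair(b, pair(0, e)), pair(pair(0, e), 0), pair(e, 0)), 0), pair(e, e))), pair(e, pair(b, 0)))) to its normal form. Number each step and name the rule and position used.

pair(pair(e, e), b)

1. pair(pair(e, e), m(m(pair(pair(0, b), pair(pair(e, e), b)), pair(pair(0, e), 0), pair(0, pair(b, b))), pair(pair(0, e), m(pair(pair(0, 0), 0), pair(m(pair(b, pair(0, e)), pair(pair(0, e), 0), pair(e, 0)), 0), pair(e, e))), pair(e, pair(b, 0))))  →  pair(pair(e, e), m(pair(pair(e, e), b), pair(pair(0, e), m(pair(pair(0, 0), 0), pair(m(pair(b, pair(0, e)), pair(pair(0, e), 0), pair(e, 0)), 0), pair(e, e))), pair(e, pair(b, 0))))   [R1 at 2.1]
2. pair(pair(e, e), m(pair(pair(e, e), b), pair(pair(0, e), m(pair(pair(0, 0), 0), pair(m(pair(b, pair(0, e)), pair(pair(0, e), 0), pair(e, 0)), 0), pair(e, e))), pair(e, pair(b, 0))))  →  pair(pair(e, e), m(pair(pair(e, e), b), pair(pair(0, e), m(pair(pair(0, 0), 0), pair(pair(0, e), 0), pair(e, e))), pair(e, pair(b, 0))))   [R1 at 2.2.2.2.1]
3. pair(pair(e, e), m(pair(pair(e, e), b), pair(pair(0, e), m(pair(pair(0, 0), 0), pair(pair(0, e), 0), pair(e, e))), pair(e, pair(b, 0))))  →  pair(pair(e, e), m(pair(pair(e, e), b), pair(pair(0, e), 0), pair(e, pair(b, 0))))   [R1 at 2.2.2]
4. pair(pair(e, e), m(pair(pair(e, e), b), pair(pair(0, e), 0), pair(e, pair(b, 0))))  →  pair(pair(e, e), b)   [R1 at 2]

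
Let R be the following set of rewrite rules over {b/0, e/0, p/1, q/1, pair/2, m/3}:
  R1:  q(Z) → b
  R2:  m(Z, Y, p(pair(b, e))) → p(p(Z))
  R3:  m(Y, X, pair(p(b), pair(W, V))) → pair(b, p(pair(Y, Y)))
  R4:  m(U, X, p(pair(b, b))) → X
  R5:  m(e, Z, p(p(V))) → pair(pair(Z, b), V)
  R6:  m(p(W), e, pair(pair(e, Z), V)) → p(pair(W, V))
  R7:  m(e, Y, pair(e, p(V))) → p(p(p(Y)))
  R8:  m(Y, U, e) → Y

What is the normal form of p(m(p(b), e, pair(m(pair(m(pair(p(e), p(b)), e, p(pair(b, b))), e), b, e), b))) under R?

p(p(pair(b, b)))

1. p(m(p(b), e, pair(m(pair(m(pair(p(e), p(b)), e, p(pair(b, b))), e), b, e), b)))  →  p(m(p(b), e, pair(pair(m(pair(p(e), p(b)), e, p(pair(b, b))), e), b)))   [R8 at 1.3.1]
2. p(m(p(b), e, pair(pair(m(pair(p(e), p(b)), e, p(pair(b, b))), e), b)))  →  p(m(p(b), e, pair(pair(e, e), b)))   [R4 at 1.3.1.1]
3. p(m(p(b), e, pair(pair(e, e), b)))  →  p(p(pair(b, b)))   [R6 at 1]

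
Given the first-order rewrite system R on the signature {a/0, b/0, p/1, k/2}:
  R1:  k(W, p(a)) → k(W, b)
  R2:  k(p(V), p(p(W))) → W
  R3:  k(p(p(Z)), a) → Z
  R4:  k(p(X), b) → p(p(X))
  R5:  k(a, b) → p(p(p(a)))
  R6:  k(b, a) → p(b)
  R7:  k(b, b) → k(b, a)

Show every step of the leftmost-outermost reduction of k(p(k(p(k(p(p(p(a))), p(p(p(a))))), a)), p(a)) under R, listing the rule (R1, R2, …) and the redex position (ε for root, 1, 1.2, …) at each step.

p(p(a))

1. k(p(k(p(k(p(p(p(a))), p(p(p(a))))), a)), p(a))  →  k(p(k(p(k(p(p(p(a))), p(p(p(a))))), a)), b)   [R1 at ε]
2. k(p(k(p(k(p(p(p(a))), p(p(p(a))))), a)), b)  →  p(p(k(p(k(p(p(p(a))), p(p(p(a))))), a)))   [R4 at ε]
3. p(p(k(p(k(p(p(p(a))), p(p(p(a))))), a)))  →  p(p(k(p(p(a)), a)))   [R2 at 1.1.1.1]
4. p(p(k(p(p(a)), a)))  →  p(p(a))   [R3 at 1.1]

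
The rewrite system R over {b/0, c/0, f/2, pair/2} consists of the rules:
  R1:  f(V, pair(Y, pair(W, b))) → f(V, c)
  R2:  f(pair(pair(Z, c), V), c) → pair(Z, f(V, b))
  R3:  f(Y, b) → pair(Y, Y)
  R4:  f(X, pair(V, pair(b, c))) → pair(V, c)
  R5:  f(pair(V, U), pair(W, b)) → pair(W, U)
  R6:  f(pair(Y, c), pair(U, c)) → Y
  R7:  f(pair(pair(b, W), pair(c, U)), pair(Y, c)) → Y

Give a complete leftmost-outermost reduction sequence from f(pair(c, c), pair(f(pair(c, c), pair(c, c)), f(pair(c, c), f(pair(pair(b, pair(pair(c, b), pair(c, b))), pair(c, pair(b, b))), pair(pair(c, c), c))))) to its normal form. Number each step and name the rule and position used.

1. f(pair(c, c), pair(f(pair(c, c), pair(c, c)), f(pair(c, c), f(pair(pair(b, pair(pair(c, b), pair(c, b))), pair(c, pair(b, b))), pair(pair(c, c), c)))))  →  f(pair(c, c), pair(c, f(pair(c, c), f(pair(pair(b, pair(pair(c, b), pair(c, b))), pair(c, pair(b, b))), pair(pair(c, c), c)))))   [R6 at 2.1]
2. f(pair(c, c), pair(c, f(pair(c, c), f(pair(pair(b, pair(pair(c, b), pair(c, b))), pair(c, pair(b, b))), pair(pair(c, c), c)))))  →  f(pair(c, c), pair(c, f(pair(c, c), pair(c, c))))   [R7 at 2.2.2]
3. f(pair(c, c), pair(c, f(pair(c, c), pair(c, c))))  →  f(pair(c, c), pair(c, c))   [R6 at 2.2]
4. f(pair(c, c), pair(c, c))  →  c   [R6 at ε]

c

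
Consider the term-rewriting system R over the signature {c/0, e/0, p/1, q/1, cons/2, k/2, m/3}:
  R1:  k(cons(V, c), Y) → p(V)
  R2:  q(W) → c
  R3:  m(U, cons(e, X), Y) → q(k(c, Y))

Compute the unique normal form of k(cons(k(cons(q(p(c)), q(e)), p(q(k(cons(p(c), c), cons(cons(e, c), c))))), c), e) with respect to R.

1. k(cons(k(cons(q(p(c)), q(e)), p(q(k(cons(p(c), c), cons(cons(e, c), c))))), c), e)  →  p(k(cons(q(p(c)), q(e)), p(q(k(cons(p(c), c), cons(cons(e, c), c))))))   [R1 at ε]
2. p(k(cons(q(p(c)), q(e)), p(q(k(cons(p(c), c), cons(cons(e, c), c))))))  →  p(k(cons(c, q(e)), p(q(k(cons(p(c), c), cons(cons(e, c), c))))))   [R2 at 1.1.1]
3. p(k(cons(c, q(e)), p(q(k(cons(p(c), c), cons(cons(e, c), c))))))  →  p(k(cons(c, c), p(q(k(cons(p(c), c), cons(cons(e, c), c))))))   [R2 at 1.1.2]
4. p(k(cons(c, c), p(q(k(cons(p(c), c), cons(cons(e, c), c))))))  →  p(p(c))   [R1 at 1]

p(p(c))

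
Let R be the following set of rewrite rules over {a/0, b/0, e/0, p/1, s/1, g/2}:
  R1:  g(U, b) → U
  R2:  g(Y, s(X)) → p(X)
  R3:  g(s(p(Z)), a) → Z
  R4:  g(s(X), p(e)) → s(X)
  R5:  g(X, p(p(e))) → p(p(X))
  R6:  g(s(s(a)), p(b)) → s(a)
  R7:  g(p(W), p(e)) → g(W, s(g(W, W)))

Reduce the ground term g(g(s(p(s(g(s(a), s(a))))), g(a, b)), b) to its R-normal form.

1. g(g(s(p(s(g(s(a), s(a))))), g(a, b)), b)  →  g(s(p(s(g(s(a), s(a))))), g(a, b))   [R1 at ε]
2. g(s(p(s(g(s(a), s(a))))), g(a, b))  →  g(s(p(s(p(a)))), g(a, b))   [R2 at 1.1.1.1]
3. g(s(p(s(p(a)))), g(a, b))  →  g(s(p(s(p(a)))), a)   [R1 at 2]
4. g(s(p(s(p(a)))), a)  →  s(p(a))   [R3 at ε]

s(p(a))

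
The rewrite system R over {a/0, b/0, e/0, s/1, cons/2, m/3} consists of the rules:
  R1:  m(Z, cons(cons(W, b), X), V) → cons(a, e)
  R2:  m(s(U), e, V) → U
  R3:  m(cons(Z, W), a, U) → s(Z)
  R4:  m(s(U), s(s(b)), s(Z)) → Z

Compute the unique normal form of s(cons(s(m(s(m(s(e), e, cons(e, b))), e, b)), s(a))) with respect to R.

s(cons(s(e), s(a)))

1. s(cons(s(m(s(m(s(e), e, cons(e, b))), e, b)), s(a)))  →  s(cons(s(m(s(e), e, cons(e, b))), s(a)))   [R2 at 1.1.1]
2. s(cons(s(m(s(e), e, cons(e, b))), s(a)))  →  s(cons(s(e), s(a)))   [R2 at 1.1.1]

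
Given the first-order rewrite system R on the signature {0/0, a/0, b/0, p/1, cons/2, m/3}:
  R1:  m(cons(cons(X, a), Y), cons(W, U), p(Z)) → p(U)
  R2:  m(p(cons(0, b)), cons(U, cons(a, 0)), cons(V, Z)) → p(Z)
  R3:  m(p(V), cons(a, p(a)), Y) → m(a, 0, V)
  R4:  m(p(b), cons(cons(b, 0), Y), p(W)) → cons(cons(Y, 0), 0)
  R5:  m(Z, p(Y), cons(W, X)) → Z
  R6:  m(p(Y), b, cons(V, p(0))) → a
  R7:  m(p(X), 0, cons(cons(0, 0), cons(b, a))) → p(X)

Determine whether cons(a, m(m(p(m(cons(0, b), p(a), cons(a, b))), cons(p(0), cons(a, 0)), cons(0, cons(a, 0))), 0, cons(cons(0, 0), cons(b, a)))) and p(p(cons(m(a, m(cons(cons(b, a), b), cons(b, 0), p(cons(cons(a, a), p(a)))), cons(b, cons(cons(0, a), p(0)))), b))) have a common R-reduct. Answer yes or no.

no — NF(t₁) = cons(a, p(cons(a, 0))), NF(t₂) = p(p(cons(a, b)))

Reduce t₁ = cons(a, m(m(p(m(cons(0, b), p(a), cons(a, b))), cons(p(0), cons(a, 0)), cons(0, cons(a, 0))), 0, cons(cons(0, 0), cons(b, a)))):
1. cons(a, m(m(p(m(cons(0, b), p(a), cons(a, b))), cons(p(0), cons(a, 0)), cons(0, cons(a, 0))), 0, cons(cons(0, 0), cons(b, a))))  →  cons(a, m(m(p(cons(0, b)), cons(p(0), cons(a, 0)), cons(0, cons(a, 0))), 0, cons(cons(0, 0), cons(b, a))))   [R5 at 2.1.1.1]
2. cons(a, m(m(p(cons(0, b)), cons(p(0), cons(a, 0)), cons(0, cons(a, 0))), 0, cons(cons(0, 0), cons(b, a))))  →  cons(a, m(p(cons(a, 0)), 0, cons(cons(0, 0), cons(b, a))))   [R2 at 2.1]
3. cons(a, m(p(cons(a, 0)), 0, cons(cons(0, 0), cons(b, a))))  →  cons(a, p(cons(a, 0)))   [R7 at 2]

Reduce t₂ = p(p(cons(m(a, m(cons(cons(b, a), b), cons(b, 0), p(cons(cons(a, a), p(a)))), cons(b, cons(cons(0, a), p(0)))), b))):
1. p(p(cons(m(a, m(cons(cons(b, a), b), cons(b, 0), p(cons(cons(a, a), p(a)))), cons(b, cons(cons(0, a), p(0)))), b)))  →  p(p(cons(m(a, p(0), cons(b, cons(cons(0, a), p(0)))), b)))   [R1 at 1.1.1.2]
2. p(p(cons(m(a, p(0), cons(b, cons(cons(0, a), p(0)))), b)))  →  p(p(cons(a, b)))   [R5 at 1.1.1]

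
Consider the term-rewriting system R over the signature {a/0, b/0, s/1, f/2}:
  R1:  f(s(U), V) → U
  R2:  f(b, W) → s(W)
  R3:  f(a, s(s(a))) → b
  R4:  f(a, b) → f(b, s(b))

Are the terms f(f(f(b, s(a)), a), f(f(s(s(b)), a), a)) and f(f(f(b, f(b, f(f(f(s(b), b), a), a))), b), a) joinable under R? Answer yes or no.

Reduce t₁ = f(f(f(b, s(a)), a), f(f(s(s(b)), a), a)):
1. f(f(f(b, s(a)), a), f(f(s(s(b)), a), a))  →  f(f(s(s(a)), a), f(f(s(s(b)), a), a))   [R2 at 1.1]
2. f(f(s(s(a)), a), f(f(s(s(b)), a), a))  →  f(s(a), f(f(s(s(b)), a), a))   [R1 at 1]
3. f(s(a), f(f(s(s(b)), a), a))  →  a   [R1 at ε]

Reduce t₂ = f(f(f(b, f(b, f(f(f(s(b), b), a), a))), b), a):
1. f(f(f(b, f(b, f(f(f(s(b), b), a), a))), b), a)  →  f(f(s(f(b, f(f(f(s(b), b), a), a))), b), a)   [R2 at 1.1]
2. f(f(s(f(b, f(f(f(s(b), b), a), a))), b), a)  →  f(f(b, f(f(f(s(b), b), a), a)), a)   [R1 at 1]
3. f(f(b, f(f(f(s(b), b), a), a)), a)  →  f(s(f(f(f(s(b), b), a), a)), a)   [R2 at 1]
4. f(s(f(f(f(s(b), b), a), a)), a)  →  f(f(f(s(b), b), a), a)   [R1 at ε]
5. f(f(f(s(b), b), a), a)  →  f(f(b, a), a)   [R1 at 1.1]
6. f(f(b, a), a)  →  f(s(a), a)   [R2 at 1]
7. f(s(a), a)  →  a   [R1 at ε]

yes — NF(t₁) = a, NF(t₂) = a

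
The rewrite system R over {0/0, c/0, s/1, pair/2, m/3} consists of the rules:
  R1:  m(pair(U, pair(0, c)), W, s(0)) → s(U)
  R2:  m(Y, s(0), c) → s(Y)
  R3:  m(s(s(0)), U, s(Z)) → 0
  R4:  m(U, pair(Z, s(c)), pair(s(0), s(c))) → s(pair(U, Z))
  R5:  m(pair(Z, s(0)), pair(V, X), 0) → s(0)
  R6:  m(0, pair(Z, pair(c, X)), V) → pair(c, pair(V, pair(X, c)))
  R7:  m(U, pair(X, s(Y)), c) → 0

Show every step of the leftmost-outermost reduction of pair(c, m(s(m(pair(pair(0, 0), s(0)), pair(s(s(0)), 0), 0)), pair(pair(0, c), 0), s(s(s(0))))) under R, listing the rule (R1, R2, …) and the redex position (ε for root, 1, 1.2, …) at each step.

pair(c, 0)

1. pair(c, m(s(m(pair(pair(0, 0), s(0)), pair(s(s(0)), 0), 0)), pair(pair(0, c), 0), s(s(s(0)))))  →  pair(c, m(s(s(0)), pair(pair(0, c), 0), s(s(s(0)))))   [R5 at 2.1.1]
2. pair(c, m(s(s(0)), pair(pair(0, c), 0), s(s(s(0)))))  →  pair(c, 0)   [R3 at 2]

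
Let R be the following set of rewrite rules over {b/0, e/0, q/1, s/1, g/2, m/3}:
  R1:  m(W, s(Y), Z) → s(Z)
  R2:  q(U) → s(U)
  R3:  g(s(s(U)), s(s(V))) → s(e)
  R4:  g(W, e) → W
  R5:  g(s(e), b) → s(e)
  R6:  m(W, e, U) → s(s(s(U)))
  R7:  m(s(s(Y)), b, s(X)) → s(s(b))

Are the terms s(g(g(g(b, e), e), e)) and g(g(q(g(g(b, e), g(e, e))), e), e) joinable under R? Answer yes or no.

Reduce t₁ = s(g(g(g(b, e), e), e)):
1. s(g(g(g(b, e), e), e))  →  s(g(g(b, e), e))   [R4 at 1]
2. s(g(g(b, e), e))  →  s(g(b, e))   [R4 at 1]
3. s(g(b, e))  →  s(b)   [R4 at 1]

Reduce t₂ = g(g(q(g(g(b, e), g(e, e))), e), e):
1. g(g(q(g(g(b, e), g(e, e))), e), e)  →  g(q(g(g(b, e), g(e, e))), e)   [R4 at ε]
2. g(q(g(g(b, e), g(e, e))), e)  →  q(g(g(b, e), g(e, e)))   [R4 at ε]
3. q(g(g(b, e), g(e, e)))  →  s(g(g(b, e), g(e, e)))   [R2 at ε]
4. s(g(g(b, e), g(e, e)))  →  s(g(b, g(e, e)))   [R4 at 1.1]
5. s(g(b, g(e, e)))  →  s(g(b, e))   [R4 at 1.2]
6. s(g(b, e))  →  s(b)   [R4 at 1]

yes — NF(t₁) = s(b), NF(t₂) = s(b)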